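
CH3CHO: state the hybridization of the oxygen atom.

sp2

The oxygen atom carries 1 σ bond and 2 lone pairs, plus one π bond, giving a steric number of 3, so it is sp2.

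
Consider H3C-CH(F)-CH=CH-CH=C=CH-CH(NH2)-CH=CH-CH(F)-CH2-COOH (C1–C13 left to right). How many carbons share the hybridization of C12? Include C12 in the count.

C12 is sp3 (only σ bonds).
C1: sp3 ✓
C2: sp3 ✓
C3: sp2
C4: sp2
C5: sp2
C6: sp
C7: sp2
C8: sp3 ✓
C9: sp2
C10: sp2
C11: sp3 ✓
C12: sp3 ✓
C13: sp2
5 carbons are sp3.

5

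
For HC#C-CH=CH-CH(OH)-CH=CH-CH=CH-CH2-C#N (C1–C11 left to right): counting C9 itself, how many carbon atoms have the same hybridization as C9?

6

C9 is sp2 (one π bond).
C1: sp
C2: sp
C3: sp2 ✓
C4: sp2 ✓
C5: sp3
C6: sp2 ✓
C7: sp2 ✓
C8: sp2 ✓
C9: sp2 ✓
C10: sp3
C11: sp
6 carbons are sp2.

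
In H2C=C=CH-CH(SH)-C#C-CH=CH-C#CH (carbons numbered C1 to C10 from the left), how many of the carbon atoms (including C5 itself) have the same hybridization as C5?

C5 is sp (two π bonds).
C1: sp2
C2: sp ✓
C3: sp2
C4: sp3
C5: sp ✓
C6: sp ✓
C7: sp2
C8: sp2
C9: sp ✓
C10: sp ✓
5 carbons are sp.

5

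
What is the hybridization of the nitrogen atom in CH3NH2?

Three σ bonds + one lone pair = steric number 4 → sp3.

sp³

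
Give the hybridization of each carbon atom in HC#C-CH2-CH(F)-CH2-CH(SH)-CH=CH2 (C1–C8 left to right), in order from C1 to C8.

C1 (2 σ bonds, plus two π bonds) has steric number 2: sp.
C2 carries 2 σ bonds, plus two π bonds, giving a steric number of 2, so it is sp.
C3 is sp3: 4 σ bonds, 4 electron-density regions.
C4 is sp3: 4 σ bonds, 4 electron-density regions.
C5 (4 σ bonds) has steric number 4: sp3.
C6 — 4 σ bonds. Steric number 4, so sp3.
C7 (3 σ bonds, plus one π bond) has steric number 3: sp2.
C8 has 3 σ bonds, plus one π bond: steric number 3 → sp2.

C1 sp, C2 sp, C3 sp3, C4 sp3, C5 sp3, C6 sp3, C7 sp2, C8 sp2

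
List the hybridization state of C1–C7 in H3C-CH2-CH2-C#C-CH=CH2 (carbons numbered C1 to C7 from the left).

C1 sp3, C2 sp3, C3 sp3, C4 sp, C5 sp, C6 sp2, C7 sp2

C1 has 4 σ bonds: steric number 4 → sp3.
C2 (4 σ bonds) has steric number 4: sp3.
C3 (4 σ bonds) has steric number 4: sp3.
C4: 2 σ bonds, plus two π bonds — 2 electron domains, sp.
C5: 2 σ bonds, plus two π bonds; 2 regions of electron density → sp.
C6 carries 3 σ bonds, plus one π bond, giving a steric number of 3, so it is sp2.
C7 — 3 σ bonds, plus one π bond. Steric number 3, so sp2.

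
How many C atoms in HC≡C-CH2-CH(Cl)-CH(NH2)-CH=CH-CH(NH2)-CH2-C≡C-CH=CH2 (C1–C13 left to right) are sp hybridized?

C1: sp ✓
C2: sp ✓
C3: sp3
C4: sp3
C5: sp3
C6: sp2
C7: sp2
C8: sp3
C9: sp3
C10: sp ✓
C11: sp ✓
C12: sp2
C13: sp2
C1, C2, C10, C11 → 4 sp carbons.

4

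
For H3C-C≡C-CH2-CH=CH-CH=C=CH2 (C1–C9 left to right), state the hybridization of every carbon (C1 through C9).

C1 sp3, C2 sp, C3 sp, C4 sp3, C5 sp2, C6 sp2, C7 sp2, C8 sp, C9 sp2

C1 has 4 σ bonds: steric number 4 → sp3.
C2 has 2 σ bonds, plus two π bonds: steric number 2 → sp.
C3 has 2 σ bonds, plus two π bonds: steric number 2 → sp.
C4 has 4 σ bonds: steric number 4 → sp3.
C5 is sp2: 3 σ bonds, plus one π bond, 3 electron-density regions.
C6: 3 σ bonds, plus one π bond; 3 regions of electron density → sp2.
C7 is sp2: 3 σ bonds, plus one π bond, 3 electron-density regions.
C8: 2 σ bonds, plus two π bonds — 2 electron domains, sp.
C9 has 3 σ bonds, plus one π bond: steric number 3 → sp2.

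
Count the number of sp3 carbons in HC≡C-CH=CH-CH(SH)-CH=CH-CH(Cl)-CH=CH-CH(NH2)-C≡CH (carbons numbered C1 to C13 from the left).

3

C1: sp
C2: sp
C3: sp2
C4: sp2
C5: sp3 ✓
C6: sp2
C7: sp2
C8: sp3 ✓
C9: sp2
C10: sp2
C11: sp3 ✓
C12: sp
C13: sp
C5, C8, C11 → 3 sp3 carbons.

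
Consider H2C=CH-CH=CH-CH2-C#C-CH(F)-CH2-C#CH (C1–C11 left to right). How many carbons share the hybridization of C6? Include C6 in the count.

4

C6 is sp (two π bonds).
C1: sp2
C2: sp2
C3: sp2
C4: sp2
C5: sp3
C6: sp ✓
C7: sp ✓
C8: sp3
C9: sp3
C10: sp ✓
C11: sp ✓
4 carbons are sp.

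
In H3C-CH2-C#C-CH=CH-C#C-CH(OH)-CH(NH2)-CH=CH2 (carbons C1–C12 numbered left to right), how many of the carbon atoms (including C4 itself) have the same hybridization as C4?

4

C4 is sp (two π bonds).
C1: sp3
C2: sp3
C3: sp ✓
C4: sp ✓
C5: sp2
C6: sp2
C7: sp ✓
C8: sp ✓
C9: sp3
C10: sp3
C11: sp2
C12: sp2
4 carbons are sp.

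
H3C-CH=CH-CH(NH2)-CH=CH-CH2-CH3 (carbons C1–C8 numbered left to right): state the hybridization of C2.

sp^2

C2 carries 3 σ bonds, plus one π bond, giving a steric number of 3, so it is sp2.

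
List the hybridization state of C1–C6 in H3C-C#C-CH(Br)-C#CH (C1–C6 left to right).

C1 — 4 σ bonds. Steric number 4, so sp3.
C2: 2 σ bonds, plus two π bonds; 2 regions of electron density → sp.
C3: 2 σ bonds, plus two π bonds — 2 electron domains, sp.
C4 — 4 σ bonds. Steric number 4, so sp3.
C5: 2 σ bonds, plus two π bonds — 2 electron domains, sp.
C6 — 2 σ bonds, plus two π bonds. Steric number 2, so sp.

C1 sp3, C2 sp, C3 sp, C4 sp3, C5 sp, C6 sp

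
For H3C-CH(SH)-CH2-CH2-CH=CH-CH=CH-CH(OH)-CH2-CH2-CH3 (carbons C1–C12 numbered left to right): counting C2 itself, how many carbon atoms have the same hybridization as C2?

C2 is sp3 (only σ bonds).
C1: sp3 ✓
C2: sp3 ✓
C3: sp3 ✓
C4: sp3 ✓
C5: sp2
C6: sp2
C7: sp2
C8: sp2
C9: sp3 ✓
C10: sp3 ✓
C11: sp3 ✓
C12: sp3 ✓
8 carbons are sp3.

8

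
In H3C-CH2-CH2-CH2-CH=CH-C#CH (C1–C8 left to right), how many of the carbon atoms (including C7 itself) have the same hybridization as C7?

2

C7 is sp (two π bonds).
C1: sp3
C2: sp3
C3: sp3
C4: sp3
C5: sp2
C6: sp2
C7: sp ✓
C8: sp ✓
2 carbons are sp.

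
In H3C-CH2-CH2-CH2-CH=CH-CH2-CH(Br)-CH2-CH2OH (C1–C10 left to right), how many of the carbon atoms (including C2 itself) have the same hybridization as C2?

C2 is sp3 (only σ bonds).
C1: sp3 ✓
C2: sp3 ✓
C3: sp3 ✓
C4: sp3 ✓
C5: sp2
C6: sp2
C7: sp3 ✓
C8: sp3 ✓
C9: sp3 ✓
C10: sp3 ✓
8 carbons are sp3.

8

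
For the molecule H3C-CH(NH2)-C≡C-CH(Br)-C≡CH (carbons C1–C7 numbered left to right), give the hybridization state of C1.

C1: 4 σ bonds — 4 electron domains, sp3.

sp³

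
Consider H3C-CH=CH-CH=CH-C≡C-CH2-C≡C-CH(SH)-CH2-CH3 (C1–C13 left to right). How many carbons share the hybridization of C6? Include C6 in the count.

4

C6 is sp (two π bonds).
C1: sp3
C2: sp2
C3: sp2
C4: sp2
C5: sp2
C6: sp ✓
C7: sp ✓
C8: sp3
C9: sp ✓
C10: sp ✓
C11: sp3
C12: sp3
C13: sp3
4 carbons are sp.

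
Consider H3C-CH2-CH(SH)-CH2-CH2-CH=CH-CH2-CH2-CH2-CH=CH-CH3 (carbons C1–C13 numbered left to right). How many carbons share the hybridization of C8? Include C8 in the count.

C8 is sp3 (only σ bonds).
C1: sp3 ✓
C2: sp3 ✓
C3: sp3 ✓
C4: sp3 ✓
C5: sp3 ✓
C6: sp2
C7: sp2
C8: sp3 ✓
C9: sp3 ✓
C10: sp3 ✓
C11: sp2
C12: sp2
C13: sp3 ✓
9 carbons are sp3.

9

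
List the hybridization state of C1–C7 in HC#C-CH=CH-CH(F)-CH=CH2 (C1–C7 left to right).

C1 sp, C2 sp, C3 sp2, C4 sp2, C5 sp3, C6 sp2, C7 sp2

C1 is sp: 2 σ bonds, plus two π bonds, 2 electron-density regions.
C2 — 2 σ bonds, plus two π bonds. Steric number 2, so sp.
C3 carries 3 σ bonds, plus one π bond, giving a steric number of 3, so it is sp2.
C4 carries 3 σ bonds, plus one π bond, giving a steric number of 3, so it is sp2.
C5: 4 σ bonds; 4 regions of electron density → sp3.
C6 — 3 σ bonds, plus one π bond. Steric number 3, so sp2.
C7: 3 σ bonds, plus one π bond — 3 electron domains, sp2.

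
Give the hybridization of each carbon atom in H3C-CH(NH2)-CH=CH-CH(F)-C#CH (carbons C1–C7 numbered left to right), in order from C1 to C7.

C1 sp3, C2 sp3, C3 sp2, C4 sp2, C5 sp3, C6 sp, C7 sp

C1 has 4 σ bonds: steric number 4 → sp3.
C2 — 4 σ bonds. Steric number 4, so sp3.
C3 is sp2: 3 σ bonds, plus one π bond, 3 electron-density regions.
C4 (3 σ bonds, plus one π bond) has steric number 3: sp2.
C5 has 4 σ bonds: steric number 4 → sp3.
C6 is sp: 2 σ bonds, plus two π bonds, 2 electron-density regions.
C7 is sp: 2 σ bonds, plus two π bonds, 2 electron-density regions.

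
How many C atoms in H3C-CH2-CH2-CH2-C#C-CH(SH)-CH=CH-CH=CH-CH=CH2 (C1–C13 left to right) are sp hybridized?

2

C1: sp3
C2: sp3
C3: sp3
C4: sp3
C5: sp ✓
C6: sp ✓
C7: sp3
C8: sp2
C9: sp2
C10: sp2
C11: sp2
C12: sp2
C13: sp2
C5, C6 → 2 sp carbons.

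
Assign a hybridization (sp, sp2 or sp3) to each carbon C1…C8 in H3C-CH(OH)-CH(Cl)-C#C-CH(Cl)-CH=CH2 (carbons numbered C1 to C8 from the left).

C1 (4 σ bonds) has steric number 4: sp3.
C2 carries 4 σ bonds, giving a steric number of 4, so it is sp3.
C3 has 4 σ bonds: steric number 4 → sp3.
C4 carries 2 σ bonds, plus two π bonds, giving a steric number of 2, so it is sp.
C5: 2 σ bonds, plus two π bonds; 2 regions of electron density → sp.
C6: 4 σ bonds — 4 electron domains, sp3.
C7 — 3 σ bonds, plus one π bond. Steric number 3, so sp2.
C8 carries 3 σ bonds, plus one π bond, giving a steric number of 3, so it is sp2.

C1 sp3, C2 sp3, C3 sp3, C4 sp, C5 sp, C6 sp3, C7 sp2, C8 sp2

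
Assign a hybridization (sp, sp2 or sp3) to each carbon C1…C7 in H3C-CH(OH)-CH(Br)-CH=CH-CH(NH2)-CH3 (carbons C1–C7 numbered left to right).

C1 sp3, C2 sp3, C3 sp3, C4 sp2, C5 sp2, C6 sp3, C7 sp3

C1 carries 4 σ bonds, giving a steric number of 4, so it is sp3.
C2 — 4 σ bonds. Steric number 4, so sp3.
C3 has 4 σ bonds: steric number 4 → sp3.
C4: 3 σ bonds, plus one π bond; 3 regions of electron density → sp2.
C5 (3 σ bonds, plus one π bond) has steric number 3: sp2.
C6 carries 4 σ bonds, giving a steric number of 4, so it is sp3.
C7: 4 σ bonds; 4 regions of electron density → sp3.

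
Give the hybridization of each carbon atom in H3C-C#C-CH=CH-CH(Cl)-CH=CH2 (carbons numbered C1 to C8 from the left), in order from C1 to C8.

C1: 4 σ bonds — 4 electron domains, sp3.
C2: 2 σ bonds, plus two π bonds; 2 regions of electron density → sp.
C3: 2 σ bonds, plus two π bonds; 2 regions of electron density → sp.
C4 is sp2: 3 σ bonds, plus one π bond, 3 electron-density regions.
C5 has 3 σ bonds, plus one π bond: steric number 3 → sp2.
C6 carries 4 σ bonds, giving a steric number of 4, so it is sp3.
C7 (3 σ bonds, plus one π bond) has steric number 3: sp2.
C8: 3 σ bonds, plus one π bond; 3 regions of electron density → sp2.

C1 sp3, C2 sp, C3 sp, C4 sp2, C5 sp2, C6 sp3, C7 sp2, C8 sp2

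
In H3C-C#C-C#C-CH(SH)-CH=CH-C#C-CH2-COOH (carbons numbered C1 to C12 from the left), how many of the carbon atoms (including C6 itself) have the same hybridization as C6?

3

C6 is sp3 (only σ bonds).
C1: sp3 ✓
C2: sp
C3: sp
C4: sp
C5: sp
C6: sp3 ✓
C7: sp2
C8: sp2
C9: sp
C10: sp
C11: sp3 ✓
C12: sp2
3 carbons are sp3.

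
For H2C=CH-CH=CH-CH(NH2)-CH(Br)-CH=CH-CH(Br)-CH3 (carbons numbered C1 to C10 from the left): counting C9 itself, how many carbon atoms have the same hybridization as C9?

C9 is sp3 (only σ bonds).
C1: sp2
C2: sp2
C3: sp2
C4: sp2
C5: sp3 ✓
C6: sp3 ✓
C7: sp2
C8: sp2
C9: sp3 ✓
C10: sp3 ✓
4 carbons are sp3.

4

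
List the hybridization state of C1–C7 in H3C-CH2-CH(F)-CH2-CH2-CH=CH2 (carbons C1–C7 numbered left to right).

C1 sp3, C2 sp3, C3 sp3, C4 sp3, C5 sp3, C6 sp2, C7 sp2

C1: 4 σ bonds — 4 electron domains, sp3.
C2 carries 4 σ bonds, giving a steric number of 4, so it is sp3.
C3 carries 4 σ bonds, giving a steric number of 4, so it is sp3.
C4 has 4 σ bonds: steric number 4 → sp3.
C5: 4 σ bonds — 4 electron domains, sp3.
C6 has 3 σ bonds, plus one π bond: steric number 3 → sp2.
C7 carries 3 σ bonds, plus one π bond, giving a steric number of 3, so it is sp2.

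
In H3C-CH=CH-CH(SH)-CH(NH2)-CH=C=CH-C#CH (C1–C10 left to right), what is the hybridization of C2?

sp²

C2 — 3 σ bonds, plus one π bond. Steric number 3, so sp2.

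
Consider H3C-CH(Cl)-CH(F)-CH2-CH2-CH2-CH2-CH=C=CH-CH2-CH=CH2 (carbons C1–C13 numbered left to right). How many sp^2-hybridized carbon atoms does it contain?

4

C1: sp3
C2: sp3
C3: sp3
C4: sp3
C5: sp3
C6: sp3
C7: sp3
C8: sp2 ✓
C9: sp
C10: sp2 ✓
C11: sp3
C12: sp2 ✓
C13: sp2 ✓
C8, C10, C12, C13 → 4 sp2 carbons.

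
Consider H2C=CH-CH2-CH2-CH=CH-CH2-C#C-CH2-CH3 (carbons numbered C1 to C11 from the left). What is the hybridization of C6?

C6 — 3 σ bonds, plus one π bond. Steric number 3, so sp2.

sp²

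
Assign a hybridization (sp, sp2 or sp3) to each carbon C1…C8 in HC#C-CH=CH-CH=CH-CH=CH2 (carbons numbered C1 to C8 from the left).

C1 has 2 σ bonds, plus two π bonds: steric number 2 → sp.
C2 is sp: 2 σ bonds, plus two π bonds, 2 electron-density regions.
C3: 3 σ bonds, plus one π bond; 3 regions of electron density → sp2.
C4 carries 3 σ bonds, plus one π bond, giving a steric number of 3, so it is sp2.
C5: 3 σ bonds, plus one π bond — 3 electron domains, sp2.
C6 is sp2: 3 σ bonds, plus one π bond, 3 electron-density regions.
C7 carries 3 σ bonds, plus one π bond, giving a steric number of 3, so it is sp2.
C8: 3 σ bonds, plus one π bond; 3 regions of electron density → sp2.

C1 sp, C2 sp, C3 sp2, C4 sp2, C5 sp2, C6 sp2, C7 sp2, C8 sp2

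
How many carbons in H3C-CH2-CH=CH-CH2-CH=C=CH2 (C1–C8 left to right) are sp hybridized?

1

C1: sp3
C2: sp3
C3: sp2
C4: sp2
C5: sp3
C6: sp2
C7: sp ✓
C8: sp2
C7 → 1 sp carbon.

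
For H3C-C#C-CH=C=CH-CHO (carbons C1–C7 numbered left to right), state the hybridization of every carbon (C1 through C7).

C1 has 4 σ bonds: steric number 4 → sp3.
C2: 2 σ bonds, plus two π bonds; 2 regions of electron density → sp.
C3: 2 σ bonds, plus two π bonds — 2 electron domains, sp.
C4 carries 3 σ bonds, plus one π bond, giving a steric number of 3, so it is sp2.
C5 carries 2 σ bonds, plus two π bonds, giving a steric number of 2, so it is sp.
C6 has 3 σ bonds, plus one π bond: steric number 3 → sp2.
C7 carries 3 σ bonds, plus one π bond, giving a steric number of 3, so it is sp2.

C1 sp3, C2 sp, C3 sp, C4 sp2, C5 sp, C6 sp2, C7 sp2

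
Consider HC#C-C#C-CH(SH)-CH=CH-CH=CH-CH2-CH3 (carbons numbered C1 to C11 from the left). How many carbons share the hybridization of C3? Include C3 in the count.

4

C3 is sp (two π bonds).
C1: sp ✓
C2: sp ✓
C3: sp ✓
C4: sp ✓
C5: sp3
C6: sp2
C7: sp2
C8: sp2
C9: sp2
C10: sp3
C11: sp3
4 carbons are sp.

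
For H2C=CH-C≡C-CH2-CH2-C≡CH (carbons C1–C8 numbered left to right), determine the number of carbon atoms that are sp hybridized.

C1: sp2
C2: sp2
C3: sp ✓
C4: sp ✓
C5: sp3
C6: sp3
C7: sp ✓
C8: sp ✓
C3, C4, C7, C8 → 4 sp carbons.

4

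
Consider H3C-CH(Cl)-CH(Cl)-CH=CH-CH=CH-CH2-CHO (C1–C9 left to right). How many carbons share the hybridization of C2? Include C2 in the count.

C2 is sp3 (only σ bonds).
C1: sp3 ✓
C2: sp3 ✓
C3: sp3 ✓
C4: sp2
C5: sp2
C6: sp2
C7: sp2
C8: sp3 ✓
C9: sp2
4 carbons are sp3.

4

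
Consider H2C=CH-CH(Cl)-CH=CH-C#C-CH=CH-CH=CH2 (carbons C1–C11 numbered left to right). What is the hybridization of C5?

C5 carries 3 σ bonds, plus one π bond, giving a steric number of 3, so it is sp2.

sp²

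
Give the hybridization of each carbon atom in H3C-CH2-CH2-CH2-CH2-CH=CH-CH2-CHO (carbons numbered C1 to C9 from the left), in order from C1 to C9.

C1 sp3, C2 sp3, C3 sp3, C4 sp3, C5 sp3, C6 sp2, C7 sp2, C8 sp3, C9 sp2

C1 (4 σ bonds) has steric number 4: sp3.
C2: 4 σ bonds; 4 regions of electron density → sp3.
C3 has 4 σ bonds: steric number 4 → sp3.
C4 carries 4 σ bonds, giving a steric number of 4, so it is sp3.
C5: 4 σ bonds — 4 electron domains, sp3.
C6 (3 σ bonds, plus one π bond) has steric number 3: sp2.
C7 is sp2: 3 σ bonds, plus one π bond, 3 electron-density regions.
C8 (4 σ bonds) has steric number 4: sp3.
C9 is sp2: 3 σ bonds, plus one π bond, 3 electron-density regions.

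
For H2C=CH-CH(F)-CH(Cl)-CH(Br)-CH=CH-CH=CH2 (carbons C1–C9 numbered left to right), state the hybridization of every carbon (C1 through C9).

C1 has 3 σ bonds, plus one π bond: steric number 3 → sp2.
C2: 3 σ bonds, plus one π bond; 3 regions of electron density → sp2.
C3: 4 σ bonds — 4 electron domains, sp3.
C4: 4 σ bonds — 4 electron domains, sp3.
C5: 4 σ bonds — 4 electron domains, sp3.
C6: 3 σ bonds, plus one π bond — 3 electron domains, sp2.
C7 (3 σ bonds, plus one π bond) has steric number 3: sp2.
C8 carries 3 σ bonds, plus one π bond, giving a steric number of 3, so it is sp2.
C9 is sp2: 3 σ bonds, plus one π bond, 3 electron-density regions.

C1 sp2, C2 sp2, C3 sp3, C4 sp3, C5 sp3, C6 sp2, C7 sp2, C8 sp2, C9 sp2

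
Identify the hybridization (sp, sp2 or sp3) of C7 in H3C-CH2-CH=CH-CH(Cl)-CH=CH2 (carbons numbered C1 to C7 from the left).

C7 — 3 σ bonds, plus one π bond. Steric number 3, so sp2.

sp^2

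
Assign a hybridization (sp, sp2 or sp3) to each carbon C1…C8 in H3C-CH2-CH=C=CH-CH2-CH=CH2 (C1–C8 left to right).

C1 sp3, C2 sp3, C3 sp2, C4 sp, C5 sp2, C6 sp3, C7 sp2, C8 sp2

C1 (4 σ bonds) has steric number 4: sp3.
C2 has 4 σ bonds: steric number 4 → sp3.
C3 has 3 σ bonds, plus one π bond: steric number 3 → sp2.
C4: 2 σ bonds, plus two π bonds; 2 regions of electron density → sp.
C5 (3 σ bonds, plus one π bond) has steric number 3: sp2.
C6 has 4 σ bonds: steric number 4 → sp3.
C7 (3 σ bonds, plus one π bond) has steric number 3: sp2.
C8 carries 3 σ bonds, plus one π bond, giving a steric number of 3, so it is sp2.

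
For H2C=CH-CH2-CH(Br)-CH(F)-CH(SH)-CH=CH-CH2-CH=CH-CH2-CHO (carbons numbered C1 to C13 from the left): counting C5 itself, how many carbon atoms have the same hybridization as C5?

C5 is sp3 (only σ bonds).
C1: sp2
C2: sp2
C3: sp3 ✓
C4: sp3 ✓
C5: sp3 ✓
C6: sp3 ✓
C7: sp2
C8: sp2
C9: sp3 ✓
C10: sp2
C11: sp2
C12: sp3 ✓
C13: sp2
6 carbons are sp3.

6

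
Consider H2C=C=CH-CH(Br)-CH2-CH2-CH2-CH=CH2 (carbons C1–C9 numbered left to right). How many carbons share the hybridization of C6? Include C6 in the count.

4

C6 is sp3 (only σ bonds).
C1: sp2
C2: sp
C3: sp2
C4: sp3 ✓
C5: sp3 ✓
C6: sp3 ✓
C7: sp3 ✓
C8: sp2
C9: sp2
4 carbons are sp3.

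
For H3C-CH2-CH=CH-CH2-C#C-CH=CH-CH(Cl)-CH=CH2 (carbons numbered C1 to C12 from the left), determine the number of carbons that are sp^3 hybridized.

C1: sp3 ✓
C2: sp3 ✓
C3: sp2
C4: sp2
C5: sp3 ✓
C6: sp
C7: sp
C8: sp2
C9: sp2
C10: sp3 ✓
C11: sp2
C12: sp2
C1, C2, C5, C10 → 4 sp3 carbons.

4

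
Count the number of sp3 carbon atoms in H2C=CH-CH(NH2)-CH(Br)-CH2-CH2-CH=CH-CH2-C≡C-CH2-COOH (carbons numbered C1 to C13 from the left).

6

C1: sp2
C2: sp2
C3: sp3 ✓
C4: sp3 ✓
C5: sp3 ✓
C6: sp3 ✓
C7: sp2
C8: sp2
C9: sp3 ✓
C10: sp
C11: sp
C12: sp3 ✓
C13: sp2
C3, C4, C5, C6, C9, C12 → 6 sp3 carbons.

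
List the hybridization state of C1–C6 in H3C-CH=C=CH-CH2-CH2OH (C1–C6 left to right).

C1 has 4 σ bonds: steric number 4 → sp3.
C2: 3 σ bonds, plus one π bond; 3 regions of electron density → sp2.
C3 carries 2 σ bonds, plus two π bonds, giving a steric number of 2, so it is sp.
C4 — 3 σ bonds, plus one π bond. Steric number 3, so sp2.
C5 is sp3: 4 σ bonds, 4 electron-density regions.
C6 — 4 σ bonds. Steric number 4, so sp3.

C1 sp3, C2 sp2, C3 sp, C4 sp2, C5 sp3, C6 sp3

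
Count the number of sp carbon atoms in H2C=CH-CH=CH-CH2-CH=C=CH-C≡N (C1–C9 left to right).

2

C1: sp2
C2: sp2
C3: sp2
C4: sp2
C5: sp3
C6: sp2
C7: sp ✓
C8: sp2
C9: sp ✓
C7, C9 → 2 sp carbons.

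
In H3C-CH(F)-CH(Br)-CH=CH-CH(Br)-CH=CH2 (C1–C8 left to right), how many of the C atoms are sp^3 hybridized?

4

C1: sp3 ✓
C2: sp3 ✓
C3: sp3 ✓
C4: sp2
C5: sp2
C6: sp3 ✓
C7: sp2
C8: sp2
C1, C2, C3, C6 → 4 sp3 carbons.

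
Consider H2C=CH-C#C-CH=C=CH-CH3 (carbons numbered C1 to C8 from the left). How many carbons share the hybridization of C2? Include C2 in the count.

C2 is sp2 (one π bond).
C1: sp2 ✓
C2: sp2 ✓
C3: sp
C4: sp
C5: sp2 ✓
C6: sp
C7: sp2 ✓
C8: sp3
4 carbons are sp2.

4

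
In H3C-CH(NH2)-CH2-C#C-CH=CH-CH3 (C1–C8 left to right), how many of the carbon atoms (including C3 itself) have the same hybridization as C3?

4

C3 is sp3 (only σ bonds).
C1: sp3 ✓
C2: sp3 ✓
C3: sp3 ✓
C4: sp
C5: sp
C6: sp2
C7: sp2
C8: sp3 ✓
4 carbons are sp3.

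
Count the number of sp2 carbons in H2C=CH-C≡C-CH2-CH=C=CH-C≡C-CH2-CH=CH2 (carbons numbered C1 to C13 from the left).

C1: sp2 ✓
C2: sp2 ✓
C3: sp
C4: sp
C5: sp3
C6: sp2 ✓
C7: sp
C8: sp2 ✓
C9: sp
C10: sp
C11: sp3
C12: sp2 ✓
C13: sp2 ✓
C1, C2, C6, C8, C12, C13 → 6 sp2 carbons.

6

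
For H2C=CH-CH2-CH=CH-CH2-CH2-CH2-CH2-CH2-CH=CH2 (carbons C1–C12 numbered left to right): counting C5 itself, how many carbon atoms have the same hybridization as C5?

C5 is sp2 (one π bond).
C1: sp2 ✓
C2: sp2 ✓
C3: sp3
C4: sp2 ✓
C5: sp2 ✓
C6: sp3
C7: sp3
C8: sp3
C9: sp3
C10: sp3
C11: sp2 ✓
C12: sp2 ✓
6 carbons are sp2.

6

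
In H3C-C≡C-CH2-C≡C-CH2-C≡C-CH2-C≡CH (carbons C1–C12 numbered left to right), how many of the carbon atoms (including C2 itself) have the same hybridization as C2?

8

C2 is sp (two π bonds).
C1: sp3
C2: sp ✓
C3: sp ✓
C4: sp3
C5: sp ✓
C6: sp ✓
C7: sp3
C8: sp ✓
C9: sp ✓
C10: sp3
C11: sp ✓
C12: sp ✓
8 carbons are sp.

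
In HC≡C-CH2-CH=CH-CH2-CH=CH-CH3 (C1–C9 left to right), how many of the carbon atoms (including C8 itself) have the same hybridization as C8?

C8 is sp2 (one π bond).
C1: sp
C2: sp
C3: sp3
C4: sp2 ✓
C5: sp2 ✓
C6: sp3
C7: sp2 ✓
C8: sp2 ✓
C9: sp3
4 carbons are sp2.

4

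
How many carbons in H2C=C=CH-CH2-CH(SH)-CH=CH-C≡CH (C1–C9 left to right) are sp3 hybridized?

C1: sp2
C2: sp
C3: sp2
C4: sp3 ✓
C5: sp3 ✓
C6: sp2
C7: sp2
C8: sp
C9: sp
C4, C5 → 2 sp3 carbons.

2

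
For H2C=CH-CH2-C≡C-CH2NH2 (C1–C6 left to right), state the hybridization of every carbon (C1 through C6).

C1 sp2, C2 sp2, C3 sp3, C4 sp, C5 sp, C6 sp3

C1 — 3 σ bonds, plus one π bond. Steric number 3, so sp2.
C2 carries 3 σ bonds, plus one π bond, giving a steric number of 3, so it is sp2.
C3 — 4 σ bonds. Steric number 4, so sp3.
C4 is sp: 2 σ bonds, plus two π bonds, 2 electron-density regions.
C5 (2 σ bonds, plus two π bonds) has steric number 2: sp.
C6 (4 σ bonds) has steric number 4: sp3.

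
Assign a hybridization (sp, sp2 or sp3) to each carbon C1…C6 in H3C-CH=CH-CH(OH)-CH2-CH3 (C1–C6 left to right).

C1: 4 σ bonds — 4 electron domains, sp3.
C2: 3 σ bonds, plus one π bond — 3 electron domains, sp2.
C3 (3 σ bonds, plus one π bond) has steric number 3: sp2.
C4 carries 4 σ bonds, giving a steric number of 4, so it is sp3.
C5 — 4 σ bonds. Steric number 4, so sp3.
C6: 4 σ bonds; 4 regions of electron density → sp3.

C1 sp3, C2 sp2, C3 sp2, C4 sp3, C5 sp3, C6 sp3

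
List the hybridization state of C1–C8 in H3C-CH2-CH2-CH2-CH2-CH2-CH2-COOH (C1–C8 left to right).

C1 carries 4 σ bonds, giving a steric number of 4, so it is sp3.
C2 has 4 σ bonds: steric number 4 → sp3.
C3 has 4 σ bonds: steric number 4 → sp3.
C4 has 4 σ bonds: steric number 4 → sp3.
C5 (4 σ bonds) has steric number 4: sp3.
C6 carries 4 σ bonds, giving a steric number of 4, so it is sp3.
C7 carries 4 σ bonds, giving a steric number of 4, so it is sp3.
C8: 3 σ bonds, plus one π bond — 3 electron domains, sp2.

C1 sp3, C2 sp3, C3 sp3, C4 sp3, C5 sp3, C6 sp3, C7 sp3, C8 sp2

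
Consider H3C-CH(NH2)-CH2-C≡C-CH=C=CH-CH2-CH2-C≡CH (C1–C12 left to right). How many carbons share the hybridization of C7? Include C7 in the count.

5

C7 is sp (two π bonds).
C1: sp3
C2: sp3
C3: sp3
C4: sp ✓
C5: sp ✓
C6: sp2
C7: sp ✓
C8: sp2
C9: sp3
C10: sp3
C11: sp ✓
C12: sp ✓
5 carbons are sp.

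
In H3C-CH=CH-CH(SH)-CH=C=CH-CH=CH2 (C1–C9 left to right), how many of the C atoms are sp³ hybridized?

2

C1: sp3 ✓
C2: sp2
C3: sp2
C4: sp3 ✓
C5: sp2
C6: sp
C7: sp2
C8: sp2
C9: sp2
C1, C4 → 2 sp3 carbons.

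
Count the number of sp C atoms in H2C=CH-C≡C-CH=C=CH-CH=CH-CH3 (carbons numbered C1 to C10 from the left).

C1: sp2
C2: sp2
C3: sp ✓
C4: sp ✓
C5: sp2
C6: sp ✓
C7: sp2
C8: sp2
C9: sp2
C10: sp3
C3, C4, C6 → 3 sp carbons.

3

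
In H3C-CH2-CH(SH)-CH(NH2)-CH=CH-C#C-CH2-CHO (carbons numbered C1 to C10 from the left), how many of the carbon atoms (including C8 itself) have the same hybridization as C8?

C8 is sp (two π bonds).
C1: sp3
C2: sp3
C3: sp3
C4: sp3
C5: sp2
C6: sp2
C7: sp ✓
C8: sp ✓
C9: sp3
C10: sp2
2 carbons are sp.

2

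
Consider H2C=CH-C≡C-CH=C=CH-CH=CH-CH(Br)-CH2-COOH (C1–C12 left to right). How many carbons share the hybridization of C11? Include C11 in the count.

C11 is sp3 (only σ bonds).
C1: sp2
C2: sp2
C3: sp
C4: sp
C5: sp2
C6: sp
C7: sp2
C8: sp2
C9: sp2
C10: sp3 ✓
C11: sp3 ✓
C12: sp2
2 carbons are sp3.

2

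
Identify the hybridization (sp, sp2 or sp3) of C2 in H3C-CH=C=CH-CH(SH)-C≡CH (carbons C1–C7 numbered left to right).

C2 is sp2: 3 σ bonds, plus one π bond, 3 electron-density regions.

sp²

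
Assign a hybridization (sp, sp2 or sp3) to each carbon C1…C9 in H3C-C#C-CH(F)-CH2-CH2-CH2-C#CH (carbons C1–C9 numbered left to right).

C1 — 4 σ bonds. Steric number 4, so sp3.
C2 carries 2 σ bonds, plus two π bonds, giving a steric number of 2, so it is sp.
C3: 2 σ bonds, plus two π bonds; 2 regions of electron density → sp.
C4 — 4 σ bonds. Steric number 4, so sp3.
C5: 4 σ bonds — 4 electron domains, sp3.
C6: 4 σ bonds; 4 regions of electron density → sp3.
C7 — 4 σ bonds. Steric number 4, so sp3.
C8 has 2 σ bonds, plus two π bonds: steric number 2 → sp.
C9 (2 σ bonds, plus two π bonds) has steric number 2: sp.

C1 sp3, C2 sp, C3 sp, C4 sp3, C5 sp3, C6 sp3, C7 sp3, C8 sp, C9 sp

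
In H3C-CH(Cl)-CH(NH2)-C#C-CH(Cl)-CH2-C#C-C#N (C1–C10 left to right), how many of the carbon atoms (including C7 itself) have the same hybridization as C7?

5

C7 is sp3 (only σ bonds).
C1: sp3 ✓
C2: sp3 ✓
C3: sp3 ✓
C4: sp
C5: sp
C6: sp3 ✓
C7: sp3 ✓
C8: sp
C9: sp
C10: sp
5 carbons are sp3.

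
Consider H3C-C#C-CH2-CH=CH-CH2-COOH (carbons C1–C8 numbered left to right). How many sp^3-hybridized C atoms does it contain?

C1: sp3 ✓
C2: sp
C3: sp
C4: sp3 ✓
C5: sp2
C6: sp2
C7: sp3 ✓
C8: sp2
C1, C4, C7 → 3 sp3 carbons.

3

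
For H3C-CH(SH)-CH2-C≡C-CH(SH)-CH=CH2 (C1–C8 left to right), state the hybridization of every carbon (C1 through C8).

C1 sp3, C2 sp3, C3 sp3, C4 sp, C5 sp, C6 sp3, C7 sp2, C8 sp2

C1: 4 σ bonds — 4 electron domains, sp3.
C2 is sp3: 4 σ bonds, 4 electron-density regions.
C3: 4 σ bonds — 4 electron domains, sp3.
C4 has 2 σ bonds, plus two π bonds: steric number 2 → sp.
C5 is sp: 2 σ bonds, plus two π bonds, 2 electron-density regions.
C6 (4 σ bonds) has steric number 4: sp3.
C7: 3 σ bonds, plus one π bond — 3 electron domains, sp2.
C8: 3 σ bonds, plus one π bond; 3 regions of electron density → sp2.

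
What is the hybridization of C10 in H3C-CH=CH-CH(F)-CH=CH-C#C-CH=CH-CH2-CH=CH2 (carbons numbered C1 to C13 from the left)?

sp^2

C10 (3 σ bonds, plus one π bond) has steric number 3: sp2.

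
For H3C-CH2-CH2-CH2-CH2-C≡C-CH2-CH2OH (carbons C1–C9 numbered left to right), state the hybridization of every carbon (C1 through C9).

C1 sp3, C2 sp3, C3 sp3, C4 sp3, C5 sp3, C6 sp, C7 sp, C8 sp3, C9 sp3

C1 (4 σ bonds) has steric number 4: sp3.
C2 — 4 σ bonds. Steric number 4, so sp3.
C3 — 4 σ bonds. Steric number 4, so sp3.
C4: 4 σ bonds; 4 regions of electron density → sp3.
C5 carries 4 σ bonds, giving a steric number of 4, so it is sp3.
C6 has 2 σ bonds, plus two π bonds: steric number 2 → sp.
C7 — 2 σ bonds, plus two π bonds. Steric number 2, so sp.
C8 (4 σ bonds) has steric number 4: sp3.
C9: 4 σ bonds — 4 electron domains, sp3.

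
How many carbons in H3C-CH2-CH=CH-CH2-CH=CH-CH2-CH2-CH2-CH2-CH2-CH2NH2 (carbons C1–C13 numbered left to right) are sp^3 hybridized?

9

C1: sp3 ✓
C2: sp3 ✓
C3: sp2
C4: sp2
C5: sp3 ✓
C6: sp2
C7: sp2
C8: sp3 ✓
C9: sp3 ✓
C10: sp3 ✓
C11: sp3 ✓
C12: sp3 ✓
C13: sp3 ✓
C1, C2, C5, C8, C9, C10, C11, C12, C13 → 9 sp3 carbons.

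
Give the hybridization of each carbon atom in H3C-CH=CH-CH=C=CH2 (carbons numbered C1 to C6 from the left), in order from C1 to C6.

C1 is sp3: 4 σ bonds, 4 electron-density regions.
C2 is sp2: 3 σ bonds, plus one π bond, 3 electron-density regions.
C3 — 3 σ bonds, plus one π bond. Steric number 3, so sp2.
C4: 3 σ bonds, plus one π bond; 3 regions of electron density → sp2.
C5: 2 σ bonds, plus two π bonds; 2 regions of electron density → sp.
C6 is sp2: 3 σ bonds, plus one π bond, 3 electron-density regions.

C1 sp3, C2 sp2, C3 sp2, C4 sp2, C5 sp, C6 sp2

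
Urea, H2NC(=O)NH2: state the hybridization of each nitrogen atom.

sp2

Both N lone pairs are conjugated with the C=O; planar sp2.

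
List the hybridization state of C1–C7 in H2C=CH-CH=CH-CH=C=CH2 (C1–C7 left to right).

C1: 3 σ bonds, plus one π bond; 3 regions of electron density → sp2.
C2 (3 σ bonds, plus one π bond) has steric number 3: sp2.
C3 (3 σ bonds, plus one π bond) has steric number 3: sp2.
C4 carries 3 σ bonds, plus one π bond, giving a steric number of 3, so it is sp2.
C5: 3 σ bonds, plus one π bond — 3 electron domains, sp2.
C6 — 2 σ bonds, plus two π bonds. Steric number 2, so sp.
C7 — 3 σ bonds, plus one π bond. Steric number 3, so sp2.

C1 sp2, C2 sp2, C3 sp2, C4 sp2, C5 sp2, C6 sp, C7 sp2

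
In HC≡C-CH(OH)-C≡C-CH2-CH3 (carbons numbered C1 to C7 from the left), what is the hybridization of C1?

C1: 2 σ bonds, plus two π bonds; 2 regions of electron density → sp.

sp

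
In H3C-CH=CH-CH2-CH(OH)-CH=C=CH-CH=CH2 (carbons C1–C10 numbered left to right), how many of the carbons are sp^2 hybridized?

C1: sp3
C2: sp2 ✓
C3: sp2 ✓
C4: sp3
C5: sp3
C6: sp2 ✓
C7: sp
C8: sp2 ✓
C9: sp2 ✓
C10: sp2 ✓
C2, C3, C6, C8, C9, C10 → 6 sp2 carbons.

6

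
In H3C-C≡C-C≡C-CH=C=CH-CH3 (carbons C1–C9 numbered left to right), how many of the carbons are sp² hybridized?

C1: sp3
C2: sp
C3: sp
C4: sp
C5: sp
C6: sp2 ✓
C7: sp
C8: sp2 ✓
C9: sp3
C6, C8 → 2 sp2 carbons.

2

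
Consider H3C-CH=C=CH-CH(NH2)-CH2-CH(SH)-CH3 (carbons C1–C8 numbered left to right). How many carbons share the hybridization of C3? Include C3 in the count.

C3 is sp (two π bonds).
C1: sp3
C2: sp2
C3: sp ✓
C4: sp2
C5: sp3
C6: sp3
C7: sp3
C8: sp3
1 carbon is sp.

1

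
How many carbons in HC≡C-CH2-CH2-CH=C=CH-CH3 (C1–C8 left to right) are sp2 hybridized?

2

C1: sp
C2: sp
C3: sp3
C4: sp3
C5: sp2 ✓
C6: sp
C7: sp2 ✓
C8: sp3
C5, C7 → 2 sp2 carbons.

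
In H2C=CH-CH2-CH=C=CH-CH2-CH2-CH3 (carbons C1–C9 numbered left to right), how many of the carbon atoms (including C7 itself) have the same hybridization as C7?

4

C7 is sp3 (only σ bonds).
C1: sp2
C2: sp2
C3: sp3 ✓
C4: sp2
C5: sp
C6: sp2
C7: sp3 ✓
C8: sp3 ✓
C9: sp3 ✓
4 carbons are sp3.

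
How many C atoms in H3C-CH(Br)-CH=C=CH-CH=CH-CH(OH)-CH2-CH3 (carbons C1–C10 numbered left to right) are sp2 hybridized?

C1: sp3
C2: sp3
C3: sp2 ✓
C4: sp
C5: sp2 ✓
C6: sp2 ✓
C7: sp2 ✓
C8: sp3
C9: sp3
C10: sp3
C3, C5, C6, C7 → 4 sp2 carbons.

4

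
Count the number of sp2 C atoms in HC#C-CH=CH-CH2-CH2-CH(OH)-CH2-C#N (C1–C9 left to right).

C1: sp
C2: sp
C3: sp2 ✓
C4: sp2 ✓
C5: sp3
C6: sp3
C7: sp3
C8: sp3
C9: sp
C3, C4 → 2 sp2 carbons.

2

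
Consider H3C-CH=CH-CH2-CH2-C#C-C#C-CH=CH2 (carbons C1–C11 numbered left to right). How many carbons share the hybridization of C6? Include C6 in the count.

4

C6 is sp (two π bonds).
C1: sp3
C2: sp2
C3: sp2
C4: sp3
C5: sp3
C6: sp ✓
C7: sp ✓
C8: sp ✓
C9: sp ✓
C10: sp2
C11: sp2
4 carbons are sp.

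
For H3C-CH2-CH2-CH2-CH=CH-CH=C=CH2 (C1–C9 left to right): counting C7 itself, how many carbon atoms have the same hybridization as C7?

C7 is sp2 (one π bond).
C1: sp3
C2: sp3
C3: sp3
C4: sp3
C5: sp2 ✓
C6: sp2 ✓
C7: sp2 ✓
C8: sp
C9: sp2 ✓
4 carbons are sp2.

4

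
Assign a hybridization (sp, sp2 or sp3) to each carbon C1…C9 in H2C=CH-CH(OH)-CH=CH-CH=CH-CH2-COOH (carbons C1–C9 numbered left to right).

C1: 3 σ bonds, plus one π bond — 3 electron domains, sp2.
C2 (3 σ bonds, plus one π bond) has steric number 3: sp2.
C3: 4 σ bonds; 4 regions of electron density → sp3.
C4 — 3 σ bonds, plus one π bond. Steric number 3, so sp2.
C5: 3 σ bonds, plus one π bond; 3 regions of electron density → sp2.
C6: 3 σ bonds, plus one π bond — 3 electron domains, sp2.
C7 — 3 σ bonds, plus one π bond. Steric number 3, so sp2.
C8 is sp3: 4 σ bonds, 4 electron-density regions.
C9 has 3 σ bonds, plus one π bond: steric number 3 → sp2.

C1 sp2, C2 sp2, C3 sp3, C4 sp2, C5 sp2, C6 sp2, C7 sp2, C8 sp3, C9 sp2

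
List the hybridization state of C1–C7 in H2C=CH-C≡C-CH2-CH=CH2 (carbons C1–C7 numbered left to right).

C1 has 3 σ bonds, plus one π bond: steric number 3 → sp2.
C2: 3 σ bonds, plus one π bond — 3 electron domains, sp2.
C3 (2 σ bonds, plus two π bonds) has steric number 2: sp.
C4 — 2 σ bonds, plus two π bonds. Steric number 2, so sp.
C5 (4 σ bonds) has steric number 4: sp3.
C6 has 3 σ bonds, plus one π bond: steric number 3 → sp2.
C7 has 3 σ bonds, plus one π bond: steric number 3 → sp2.

C1 sp2, C2 sp2, C3 sp, C4 sp, C5 sp3, C6 sp2, C7 sp2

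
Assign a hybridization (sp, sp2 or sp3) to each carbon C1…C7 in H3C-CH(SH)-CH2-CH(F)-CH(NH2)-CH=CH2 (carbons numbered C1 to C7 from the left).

C1 sp3, C2 sp3, C3 sp3, C4 sp3, C5 sp3, C6 sp2, C7 sp2

C1 is sp3: 4 σ bonds, 4 electron-density regions.
C2 — 4 σ bonds. Steric number 4, so sp3.
C3 is sp3: 4 σ bonds, 4 electron-density regions.
C4: 4 σ bonds — 4 electron domains, sp3.
C5 (4 σ bonds) has steric number 4: sp3.
C6 is sp2: 3 σ bonds, plus one π bond, 3 electron-density regions.
C7 — 3 σ bonds, plus one π bond. Steric number 3, so sp2.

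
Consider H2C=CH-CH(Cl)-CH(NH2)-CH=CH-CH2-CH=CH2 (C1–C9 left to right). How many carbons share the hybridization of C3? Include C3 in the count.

3

C3 is sp3 (only σ bonds).
C1: sp2
C2: sp2
C3: sp3 ✓
C4: sp3 ✓
C5: sp2
C6: sp2
C7: sp3 ✓
C8: sp2
C9: sp2
3 carbons are sp3.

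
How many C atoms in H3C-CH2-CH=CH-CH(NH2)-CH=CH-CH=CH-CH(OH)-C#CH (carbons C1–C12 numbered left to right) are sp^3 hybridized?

4

C1: sp3 ✓
C2: sp3 ✓
C3: sp2
C4: sp2
C5: sp3 ✓
C6: sp2
C7: sp2
C8: sp2
C9: sp2
C10: sp3 ✓
C11: sp
C12: sp
C1, C2, C5, C10 → 4 sp3 carbons.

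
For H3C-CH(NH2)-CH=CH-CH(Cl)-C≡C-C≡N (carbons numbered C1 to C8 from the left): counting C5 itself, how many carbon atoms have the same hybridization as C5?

C5 is sp3 (only σ bonds).
C1: sp3 ✓
C2: sp3 ✓
C3: sp2
C4: sp2
C5: sp3 ✓
C6: sp
C7: sp
C8: sp
3 carbons are sp3.

3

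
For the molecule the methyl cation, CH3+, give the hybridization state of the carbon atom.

sp²

Three σ bonds to H, empty p orbital → sp2, trigonal planar.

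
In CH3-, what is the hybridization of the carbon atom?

sp^3

Three σ bonds + one lone pair = steric number 4 → sp3, pyramidal.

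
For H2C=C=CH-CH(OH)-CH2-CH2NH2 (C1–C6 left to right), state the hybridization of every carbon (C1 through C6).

C1 (3 σ bonds, plus one π bond) has steric number 3: sp2.
C2: 2 σ bonds, plus two π bonds; 2 regions of electron density → sp.
C3 carries 3 σ bonds, plus one π bond, giving a steric number of 3, so it is sp2.
C4 (4 σ bonds) has steric number 4: sp3.
C5 carries 4 σ bonds, giving a steric number of 4, so it is sp3.
C6 is sp3: 4 σ bonds, 4 electron-density regions.

C1 sp2, C2 sp, C3 sp2, C4 sp3, C5 sp3, C6 sp3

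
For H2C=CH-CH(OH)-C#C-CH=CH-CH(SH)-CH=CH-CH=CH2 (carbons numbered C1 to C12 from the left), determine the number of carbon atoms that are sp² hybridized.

C1: sp2 ✓
C2: sp2 ✓
C3: sp3
C4: sp
C5: sp
C6: sp2 ✓
C7: sp2 ✓
C8: sp3
C9: sp2 ✓
C10: sp2 ✓
C11: sp2 ✓
C12: sp2 ✓
C1, C2, C6, C7, C9, C10, C11, C12 → 8 sp2 carbons.

8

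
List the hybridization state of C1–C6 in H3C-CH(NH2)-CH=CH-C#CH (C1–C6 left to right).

C1 (4 σ bonds) has steric number 4: sp3.
C2 has 4 σ bonds: steric number 4 → sp3.
C3 (3 σ bonds, plus one π bond) has steric number 3: sp2.
C4 — 3 σ bonds, plus one π bond. Steric number 3, so sp2.
C5: 2 σ bonds, plus two π bonds; 2 regions of electron density → sp.
C6: 2 σ bonds, plus two π bonds; 2 regions of electron density → sp.

C1 sp3, C2 sp3, C3 sp2, C4 sp2, C5 sp, C6 sp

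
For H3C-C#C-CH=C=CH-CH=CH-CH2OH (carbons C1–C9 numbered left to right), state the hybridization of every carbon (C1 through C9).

C1 sp3, C2 sp, C3 sp, C4 sp2, C5 sp, C6 sp2, C7 sp2, C8 sp2, C9 sp3

C1 has 4 σ bonds: steric number 4 → sp3.
C2 has 2 σ bonds, plus two π bonds: steric number 2 → sp.
C3: 2 σ bonds, plus two π bonds — 2 electron domains, sp.
C4: 3 σ bonds, plus one π bond; 3 regions of electron density → sp2.
C5: 2 σ bonds, plus two π bonds — 2 electron domains, sp.
C6 is sp2: 3 σ bonds, plus one π bond, 3 electron-density regions.
C7 has 3 σ bonds, plus one π bond: steric number 3 → sp2.
C8 is sp2: 3 σ bonds, plus one π bond, 3 electron-density regions.
C9 (4 σ bonds) has steric number 4: sp3.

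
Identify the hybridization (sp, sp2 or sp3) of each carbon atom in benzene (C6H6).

Every ring carbon has three σ bonds and contributes one p electron to the aromatic π system.

sp²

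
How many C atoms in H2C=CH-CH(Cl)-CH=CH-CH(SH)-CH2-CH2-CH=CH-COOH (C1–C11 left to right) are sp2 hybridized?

C1: sp2 ✓
C2: sp2 ✓
C3: sp3
C4: sp2 ✓
C5: sp2 ✓
C6: sp3
C7: sp3
C8: sp3
C9: sp2 ✓
C10: sp2 ✓
C11: sp2 ✓
C1, C2, C4, C5, C9, C10, C11 → 7 sp2 carbons.

7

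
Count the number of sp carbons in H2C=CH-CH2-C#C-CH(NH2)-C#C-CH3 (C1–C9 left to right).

C1: sp2
C2: sp2
C3: sp3
C4: sp ✓
C5: sp ✓
C6: sp3
C7: sp ✓
C8: sp ✓
C9: sp3
C4, C5, C7, C8 → 4 sp carbons.

4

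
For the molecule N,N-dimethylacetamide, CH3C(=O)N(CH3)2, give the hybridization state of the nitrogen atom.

Amide resonance: N lone pair conjugated with C=O → sp2.

sp2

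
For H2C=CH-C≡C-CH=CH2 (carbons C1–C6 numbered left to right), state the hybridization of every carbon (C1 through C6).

C1 sp2, C2 sp2, C3 sp, C4 sp, C5 sp2, C6 sp2

C1 has 3 σ bonds, plus one π bond: steric number 3 → sp2.
C2 — 3 σ bonds, plus one π bond. Steric number 3, so sp2.
C3 is sp: 2 σ bonds, plus two π bonds, 2 electron-density regions.
C4 is sp: 2 σ bonds, plus two π bonds, 2 electron-density regions.
C5 is sp2: 3 σ bonds, plus one π bond, 3 electron-density regions.
C6 is sp2: 3 σ bonds, plus one π bond, 3 electron-density regions.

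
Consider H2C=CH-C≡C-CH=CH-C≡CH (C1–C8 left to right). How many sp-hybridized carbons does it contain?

4

C1: sp2
C2: sp2
C3: sp ✓
C4: sp ✓
C5: sp2
C6: sp2
C7: sp ✓
C8: sp ✓
C3, C4, C7, C8 → 4 sp carbons.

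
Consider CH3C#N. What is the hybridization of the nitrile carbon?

sp

The nitrile carbon: 2 σ bonds, plus two π bonds; 2 regions of electron density → sp.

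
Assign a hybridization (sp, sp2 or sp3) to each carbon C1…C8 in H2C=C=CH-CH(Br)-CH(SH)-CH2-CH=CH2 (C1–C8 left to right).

C1 (3 σ bonds, plus one π bond) has steric number 3: sp2.
C2 — 2 σ bonds, plus two π bonds. Steric number 2, so sp.
C3 (3 σ bonds, plus one π bond) has steric number 3: sp2.
C4 (4 σ bonds) has steric number 4: sp3.
C5 has 4 σ bonds: steric number 4 → sp3.
C6 carries 4 σ bonds, giving a steric number of 4, so it is sp3.
C7: 3 σ bonds, plus one π bond; 3 regions of electron density → sp2.
C8 carries 3 σ bonds, plus one π bond, giving a steric number of 3, so it is sp2.

C1 sp2, C2 sp, C3 sp2, C4 sp3, C5 sp3, C6 sp3, C7 sp2, C8 sp2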